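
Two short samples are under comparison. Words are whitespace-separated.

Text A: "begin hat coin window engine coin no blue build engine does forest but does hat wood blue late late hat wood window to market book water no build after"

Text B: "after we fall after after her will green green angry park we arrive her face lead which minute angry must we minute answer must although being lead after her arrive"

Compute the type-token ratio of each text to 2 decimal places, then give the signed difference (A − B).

0.05

TTR(A) = 18/29 = 0.62
TTR(B) = 17/30 = 0.57
Difference = 0.62 − 0.57 = 0.05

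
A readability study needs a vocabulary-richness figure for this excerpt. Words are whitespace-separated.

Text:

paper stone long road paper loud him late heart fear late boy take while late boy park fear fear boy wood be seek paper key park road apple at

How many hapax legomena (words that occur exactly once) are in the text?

Frequencies: paper:3, late:3, fear:3, boy:3, road:2, park:2, stone:1, long:1, loud:1, him:1, heart:1, take:1, while:1, wood:1, be:1, seek:1, key:1, apple:1, at:1
Hapax (freq=1): apple, at, be, heart, him, key, long, loud, seek, stone, take, while, wood

13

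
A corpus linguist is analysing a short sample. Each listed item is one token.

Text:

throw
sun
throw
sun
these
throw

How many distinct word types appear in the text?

Distinct types: {sun, these, throw}
V = 3

3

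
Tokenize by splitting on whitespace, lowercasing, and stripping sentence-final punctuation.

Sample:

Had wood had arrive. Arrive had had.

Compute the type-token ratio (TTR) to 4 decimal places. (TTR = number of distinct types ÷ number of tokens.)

N = 7 tokens, V = 3 types.
TTR = V / N = 3 / 7 = 0.4286

0.4286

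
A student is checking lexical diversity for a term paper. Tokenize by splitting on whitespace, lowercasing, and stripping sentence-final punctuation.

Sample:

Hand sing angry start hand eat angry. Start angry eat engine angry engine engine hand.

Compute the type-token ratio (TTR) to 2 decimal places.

N = 15 tokens, V = 6 types.
TTR = V / N = 6 / 15 = 0.40

0.40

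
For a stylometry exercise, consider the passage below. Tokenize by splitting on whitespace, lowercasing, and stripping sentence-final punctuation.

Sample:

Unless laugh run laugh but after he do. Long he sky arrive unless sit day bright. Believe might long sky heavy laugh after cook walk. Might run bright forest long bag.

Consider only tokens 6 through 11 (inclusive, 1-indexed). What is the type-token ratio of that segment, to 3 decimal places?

Segment tokens 6–11: after, he, do, long, he, sky
Segment N = 6, segment V = 5.
TTR = 5 / 6 = 0.833

0.833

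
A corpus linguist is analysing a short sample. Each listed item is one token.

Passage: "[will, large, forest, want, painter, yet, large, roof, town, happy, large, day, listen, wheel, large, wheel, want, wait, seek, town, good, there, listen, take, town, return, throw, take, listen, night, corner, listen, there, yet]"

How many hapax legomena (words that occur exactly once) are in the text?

Frequencies: large:4, listen:4, town:3, want:2, yet:2, wheel:2, there:2, take:2, will:1, forest:1, painter:1, roof:1, happy:1, day:1, wait:1, seek:1, good:1, return:1, throw:1, night:1, … (1 more, each freq 1)
Hapax (freq=1): corner, day, forest, good, happy, night, painter, return, roof, seek, throw, wait, will

13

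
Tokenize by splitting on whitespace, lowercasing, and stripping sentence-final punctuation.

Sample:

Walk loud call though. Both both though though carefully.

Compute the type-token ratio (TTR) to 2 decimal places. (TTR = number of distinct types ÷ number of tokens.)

N = 9 tokens, V = 6 types.
TTR = V / N = 6 / 9 = 0.67

0.67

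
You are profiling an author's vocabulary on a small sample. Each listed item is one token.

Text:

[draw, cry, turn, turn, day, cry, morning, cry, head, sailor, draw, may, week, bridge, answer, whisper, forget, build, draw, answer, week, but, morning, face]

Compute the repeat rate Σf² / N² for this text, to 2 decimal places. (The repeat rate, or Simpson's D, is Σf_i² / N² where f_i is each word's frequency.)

0.08

Frequencies: draw:3, cry:3, turn:2, morning:2, week:2, answer:2, day:1, head:1, sailor:1, may:1, bridge:1, whisper:1, forget:1, build:1, but:1, face:1
Σf² = 44; N² = 576
Repeat rate = 44 / 576 = 0.08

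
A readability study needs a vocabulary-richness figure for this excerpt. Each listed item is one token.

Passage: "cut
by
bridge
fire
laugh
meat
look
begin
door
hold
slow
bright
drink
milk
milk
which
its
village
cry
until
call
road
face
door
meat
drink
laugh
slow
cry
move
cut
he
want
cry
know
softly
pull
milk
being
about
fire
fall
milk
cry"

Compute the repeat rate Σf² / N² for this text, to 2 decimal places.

0.04

Frequencies: milk:4, cry:4, cut:2, fire:2, laugh:2, meat:2, door:2, slow:2, drink:2, by:1, bridge:1, look:1, begin:1, hold:1, bright:1, which:1, its:1, village:1, until:1, call:1, … (11 more, each freq 1)
Σf² = 82; N² = 1936
Repeat rate = 82 / 1936 = 0.04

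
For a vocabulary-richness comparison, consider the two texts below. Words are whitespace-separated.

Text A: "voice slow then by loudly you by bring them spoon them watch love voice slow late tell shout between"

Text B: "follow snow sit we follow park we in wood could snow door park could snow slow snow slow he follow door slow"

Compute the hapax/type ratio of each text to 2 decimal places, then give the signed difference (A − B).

A: hapax=11, V=15, ratio=0.73
B: hapax=4, V=11, ratio=0.36
Difference = 0.73 − 0.36 = 0.37

0.37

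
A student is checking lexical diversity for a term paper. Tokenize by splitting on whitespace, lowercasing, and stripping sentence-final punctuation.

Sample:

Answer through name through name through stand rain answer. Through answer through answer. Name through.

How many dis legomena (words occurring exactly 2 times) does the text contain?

Frequencies: through:6, answer:4, name:3, stand:1, rain:1
Words with frequency 2: (none)

0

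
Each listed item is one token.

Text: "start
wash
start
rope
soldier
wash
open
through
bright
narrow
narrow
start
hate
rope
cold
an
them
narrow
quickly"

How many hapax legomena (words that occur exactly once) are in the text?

Frequencies: start:3, narrow:3, wash:2, rope:2, soldier:1, open:1, through:1, bright:1, hate:1, cold:1, an:1, them:1, quickly:1
Hapax (freq=1): an, bright, cold, hate, open, quickly, soldier, them, through

9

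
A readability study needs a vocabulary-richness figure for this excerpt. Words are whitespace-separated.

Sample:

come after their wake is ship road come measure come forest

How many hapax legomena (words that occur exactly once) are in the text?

Frequencies: come:3, after:1, their:1, wake:1, is:1, ship:1, road:1, measure:1, forest:1
Hapax (freq=1): after, forest, is, measure, road, ship, their, wake

8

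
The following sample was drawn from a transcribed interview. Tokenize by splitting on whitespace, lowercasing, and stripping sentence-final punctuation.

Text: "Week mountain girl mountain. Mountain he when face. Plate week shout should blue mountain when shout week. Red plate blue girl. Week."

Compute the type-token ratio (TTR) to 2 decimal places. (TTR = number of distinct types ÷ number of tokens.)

N = 22 tokens, V = 11 types.
TTR = V / N = 11 / 22 = 0.50

0.50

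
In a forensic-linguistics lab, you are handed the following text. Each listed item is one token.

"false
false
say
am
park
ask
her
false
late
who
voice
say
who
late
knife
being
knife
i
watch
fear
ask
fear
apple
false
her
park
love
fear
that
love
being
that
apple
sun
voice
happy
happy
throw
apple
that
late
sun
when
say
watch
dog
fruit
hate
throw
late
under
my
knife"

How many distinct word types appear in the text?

Distinct types: {am, apple, ask, being, dog, false, fear, fruit, happy, hate, her, i, knife, late, love, my, park, say, sun, that, throw, under, voice, watch, when, who}
V = 26

26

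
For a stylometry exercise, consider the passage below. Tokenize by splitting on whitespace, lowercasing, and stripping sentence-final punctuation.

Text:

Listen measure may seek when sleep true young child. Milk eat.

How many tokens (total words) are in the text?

Tokens: listen, measure, may, seek, when, sleep, true, young, child, milk, eat
N = 11

11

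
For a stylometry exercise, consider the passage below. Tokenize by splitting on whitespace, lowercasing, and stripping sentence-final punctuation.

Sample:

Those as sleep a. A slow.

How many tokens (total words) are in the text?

Tokens: those, as, sleep, a, a, slow
N = 6

6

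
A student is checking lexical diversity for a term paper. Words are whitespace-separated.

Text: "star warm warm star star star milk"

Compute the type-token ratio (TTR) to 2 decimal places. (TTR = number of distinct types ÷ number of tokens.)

0.43

N = 7 tokens, V = 3 types.
TTR = V / N = 3 / 7 = 0.43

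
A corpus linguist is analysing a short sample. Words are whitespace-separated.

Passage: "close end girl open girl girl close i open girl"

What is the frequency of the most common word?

Frequencies: girl:4, close:2, open:2, end:1, i:1
Most common: 'girl' with frequency 4.

4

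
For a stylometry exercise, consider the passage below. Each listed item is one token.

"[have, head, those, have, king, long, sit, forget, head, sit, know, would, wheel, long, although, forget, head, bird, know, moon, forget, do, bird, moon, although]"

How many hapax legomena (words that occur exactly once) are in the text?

Frequencies: head:3, forget:3, have:2, long:2, sit:2, know:2, although:2, bird:2, moon:2, those:1, king:1, would:1, wheel:1, do:1
Hapax (freq=1): do, king, those, wheel, would

5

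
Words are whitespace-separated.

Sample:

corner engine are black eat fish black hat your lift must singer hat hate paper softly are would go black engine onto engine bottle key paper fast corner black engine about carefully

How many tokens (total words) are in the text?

Tokens: corner, engine, are, black, eat, fish, black, hat, your, lift, must, singer, hat, hate, paper, softly, are, would, go, black, engine, onto, engine, bottle, key, paper, fast, corner, black, engine, about, carefully
N = 32

32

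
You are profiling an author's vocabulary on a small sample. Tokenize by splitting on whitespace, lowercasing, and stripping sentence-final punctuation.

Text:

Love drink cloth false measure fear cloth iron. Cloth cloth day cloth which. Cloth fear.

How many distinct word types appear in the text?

Distinct types: {cloth, day, drink, false, fear, iron, love, measure, which}
V = 9

9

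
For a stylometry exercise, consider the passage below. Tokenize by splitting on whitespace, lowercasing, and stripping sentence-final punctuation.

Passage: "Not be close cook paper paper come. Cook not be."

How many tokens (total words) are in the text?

10

Tokens: not, be, close, cook, paper, paper, come, cook, not, be
N = 10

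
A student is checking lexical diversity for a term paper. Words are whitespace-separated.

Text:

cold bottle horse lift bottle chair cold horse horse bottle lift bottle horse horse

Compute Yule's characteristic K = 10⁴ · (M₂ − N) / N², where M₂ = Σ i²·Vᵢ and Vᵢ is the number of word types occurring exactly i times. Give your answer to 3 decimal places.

Frequencies: horse:5, bottle:4, cold:2, lift:2, chair:1
N = 14. Frequency spectrum: V_1=1, V_2=2, V_4=1, V_5=1
M₂ = 1²·1 + 2²·2 + 4²·1 + 5²·1 = 50
K = 10000 × (50 − 14) / 14² = 1836.735

1836.735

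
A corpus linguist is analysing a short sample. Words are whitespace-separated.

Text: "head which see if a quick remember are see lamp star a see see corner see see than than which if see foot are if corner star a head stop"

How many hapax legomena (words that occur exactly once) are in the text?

Frequencies: see:7, if:3, a:3, head:2, which:2, are:2, star:2, corner:2, than:2, quick:1, remember:1, lamp:1, foot:1, stop:1
Hapax (freq=1): foot, lamp, quick, remember, stop

5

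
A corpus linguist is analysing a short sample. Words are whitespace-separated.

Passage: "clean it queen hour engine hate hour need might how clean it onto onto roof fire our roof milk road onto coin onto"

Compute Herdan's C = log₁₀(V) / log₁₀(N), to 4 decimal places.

N = 23, V = 16.
log₁₀(V) = 1.204120, log₁₀(N) = 1.361728
C = 1.204120 / 1.361728 = 0.8843

0.8843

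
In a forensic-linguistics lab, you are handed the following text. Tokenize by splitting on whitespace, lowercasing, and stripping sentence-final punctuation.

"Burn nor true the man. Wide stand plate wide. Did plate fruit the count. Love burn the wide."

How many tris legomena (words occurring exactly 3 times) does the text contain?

2

Frequencies: the:3, wide:3, burn:2, plate:2, nor:1, true:1, man:1, stand:1, did:1, fruit:1, count:1, love:1
Words with frequency 3: the, wide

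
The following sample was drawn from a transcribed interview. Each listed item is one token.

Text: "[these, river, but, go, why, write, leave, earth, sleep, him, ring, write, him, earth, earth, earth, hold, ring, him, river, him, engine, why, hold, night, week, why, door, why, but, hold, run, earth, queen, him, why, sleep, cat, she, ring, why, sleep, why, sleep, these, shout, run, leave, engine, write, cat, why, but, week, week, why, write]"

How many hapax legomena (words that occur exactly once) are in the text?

6

Frequencies: why:9, earth:5, him:5, write:4, sleep:4, but:3, ring:3, hold:3, week:3, these:2, river:2, leave:2, engine:2, run:2, cat:2, go:1, night:1, door:1, queen:1, she:1, … (1 more, each freq 1)
Hapax (freq=1): door, go, night, queen, she, shout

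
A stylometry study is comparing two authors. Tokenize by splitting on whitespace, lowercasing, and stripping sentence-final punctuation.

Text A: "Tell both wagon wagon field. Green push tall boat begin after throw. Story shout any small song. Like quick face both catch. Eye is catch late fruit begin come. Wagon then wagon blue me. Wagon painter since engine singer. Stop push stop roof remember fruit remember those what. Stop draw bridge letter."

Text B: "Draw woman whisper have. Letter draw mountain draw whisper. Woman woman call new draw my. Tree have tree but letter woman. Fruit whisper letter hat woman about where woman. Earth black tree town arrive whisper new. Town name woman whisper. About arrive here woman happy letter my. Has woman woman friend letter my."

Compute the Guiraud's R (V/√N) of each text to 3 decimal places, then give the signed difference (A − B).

2.250

A: V=40, N=52, R=5.547
B: V=24, N=53, R=3.297
Difference = 5.547 − 3.297 = 2.250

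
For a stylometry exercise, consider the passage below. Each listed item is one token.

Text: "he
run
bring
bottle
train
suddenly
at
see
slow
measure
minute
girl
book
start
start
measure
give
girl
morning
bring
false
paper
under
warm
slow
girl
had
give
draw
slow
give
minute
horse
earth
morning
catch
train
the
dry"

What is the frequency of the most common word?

Frequencies: slow:3, girl:3, give:3, bring:2, train:2, measure:2, minute:2, start:2, morning:2, he:1, run:1, bottle:1, suddenly:1, at:1, see:1, book:1, false:1, paper:1, under:1, warm:1, … (7 more, each freq 1)
Most common: 'slow' with frequency 3.

3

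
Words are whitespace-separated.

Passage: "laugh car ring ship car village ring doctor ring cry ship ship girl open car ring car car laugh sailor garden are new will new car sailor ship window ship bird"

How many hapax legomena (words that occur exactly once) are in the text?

10

Frequencies: car:6, ship:5, ring:4, laugh:2, sailor:2, new:2, village:1, doctor:1, cry:1, girl:1, open:1, garden:1, are:1, will:1, window:1, bird:1
Hapax (freq=1): are, bird, cry, doctor, garden, girl, open, village, will, window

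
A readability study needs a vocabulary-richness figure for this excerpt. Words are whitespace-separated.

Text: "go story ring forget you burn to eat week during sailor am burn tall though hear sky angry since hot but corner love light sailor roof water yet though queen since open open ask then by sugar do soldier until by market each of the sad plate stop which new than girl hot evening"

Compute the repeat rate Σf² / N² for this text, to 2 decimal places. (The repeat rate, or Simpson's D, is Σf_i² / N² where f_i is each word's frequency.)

0.02

Frequencies: burn:2, sailor:2, though:2, since:2, hot:2, open:2, by:2, go:1, story:1, ring:1, forget:1, you:1, to:1, eat:1, week:1, during:1, am:1, tall:1, hear:1, sky:1, … (27 more, each freq 1)
Σf² = 68; N² = 2916
Repeat rate = 68 / 2916 = 0.02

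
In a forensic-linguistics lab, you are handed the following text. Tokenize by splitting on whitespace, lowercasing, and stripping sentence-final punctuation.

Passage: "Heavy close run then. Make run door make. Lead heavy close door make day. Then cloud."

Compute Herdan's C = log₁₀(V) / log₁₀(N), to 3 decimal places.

0.792

N = 16, V = 9.
log₁₀(V) = 0.954243, log₁₀(N) = 1.204120
C = 0.954243 / 1.204120 = 0.792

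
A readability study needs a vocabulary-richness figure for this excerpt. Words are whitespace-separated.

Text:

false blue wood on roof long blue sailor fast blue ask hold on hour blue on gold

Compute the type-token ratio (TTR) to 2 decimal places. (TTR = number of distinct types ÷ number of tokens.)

0.71

N = 17 tokens, V = 12 types.
TTR = V / N = 12 / 17 = 0.71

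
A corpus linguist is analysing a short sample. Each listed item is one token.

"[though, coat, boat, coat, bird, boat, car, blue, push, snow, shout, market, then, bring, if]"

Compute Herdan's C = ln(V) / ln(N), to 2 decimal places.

N = 15, V = 13.
ln(V) = 2.564949, ln(N) = 2.708050
C = 2.564949 / 2.708050 = 0.95

0.95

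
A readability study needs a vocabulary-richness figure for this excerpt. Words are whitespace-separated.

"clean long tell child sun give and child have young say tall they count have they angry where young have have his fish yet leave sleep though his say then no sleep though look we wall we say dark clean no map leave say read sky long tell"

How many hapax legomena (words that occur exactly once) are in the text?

Frequencies: have:4, say:4, clean:2, long:2, tell:2, child:2, young:2, they:2, his:2, leave:2, sleep:2, though:2, no:2, we:2, sun:1, give:1, and:1, tall:1, count:1, angry:1, … (10 more, each freq 1)
Hapax (freq=1): and, angry, count, dark, fish, give, look, map, read, sky, sun, tall, then, wall, where, yet

16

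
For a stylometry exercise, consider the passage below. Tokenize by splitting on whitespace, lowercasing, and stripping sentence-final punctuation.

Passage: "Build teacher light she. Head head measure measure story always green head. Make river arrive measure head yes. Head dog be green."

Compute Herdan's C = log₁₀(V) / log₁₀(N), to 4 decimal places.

N = 22, V = 15.
log₁₀(V) = 1.176091, log₁₀(N) = 1.342423
C = 1.176091 / 1.342423 = 0.8761

0.8761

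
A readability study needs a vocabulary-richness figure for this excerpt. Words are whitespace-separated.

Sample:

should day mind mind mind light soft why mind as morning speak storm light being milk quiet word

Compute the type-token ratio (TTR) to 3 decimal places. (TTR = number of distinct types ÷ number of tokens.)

N = 18 tokens, V = 14 types.
TTR = V / N = 14 / 18 = 0.778

0.778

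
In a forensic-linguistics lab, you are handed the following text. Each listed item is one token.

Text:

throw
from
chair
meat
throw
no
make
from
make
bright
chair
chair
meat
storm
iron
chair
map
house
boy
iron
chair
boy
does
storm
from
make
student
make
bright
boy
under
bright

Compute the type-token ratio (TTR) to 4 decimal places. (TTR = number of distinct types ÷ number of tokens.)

N = 32 tokens, V = 15 types.
TTR = V / N = 15 / 32 = 0.4688

0.4688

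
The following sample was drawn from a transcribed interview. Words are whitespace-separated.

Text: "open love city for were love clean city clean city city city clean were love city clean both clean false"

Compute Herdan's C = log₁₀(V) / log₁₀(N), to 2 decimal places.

0.69

N = 20, V = 8.
log₁₀(V) = 0.903090, log₁₀(N) = 1.301030
C = 0.903090 / 1.301030 = 0.69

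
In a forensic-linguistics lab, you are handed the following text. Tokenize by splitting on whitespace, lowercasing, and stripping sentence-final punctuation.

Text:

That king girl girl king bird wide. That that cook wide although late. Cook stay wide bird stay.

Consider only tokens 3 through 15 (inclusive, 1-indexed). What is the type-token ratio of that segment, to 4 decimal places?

0.6923

Segment tokens 3–15: girl, girl, king, bird, wide, that, that, cook, wide, although, late, cook, stay
Segment N = 13, segment V = 9.
TTR = 9 / 13 = 0.6923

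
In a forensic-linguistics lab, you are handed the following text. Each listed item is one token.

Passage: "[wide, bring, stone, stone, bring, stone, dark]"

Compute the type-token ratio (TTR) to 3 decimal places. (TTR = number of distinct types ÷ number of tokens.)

N = 7 tokens, V = 4 types.
TTR = V / N = 4 / 7 = 0.571

0.571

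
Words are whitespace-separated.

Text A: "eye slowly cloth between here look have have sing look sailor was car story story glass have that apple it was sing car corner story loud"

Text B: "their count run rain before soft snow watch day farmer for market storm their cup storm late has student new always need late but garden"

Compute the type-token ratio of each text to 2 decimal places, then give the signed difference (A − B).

TTR(A) = 18/26 = 0.69
TTR(B) = 22/25 = 0.88
Difference = 0.69 − 0.88 = -0.19

-0.19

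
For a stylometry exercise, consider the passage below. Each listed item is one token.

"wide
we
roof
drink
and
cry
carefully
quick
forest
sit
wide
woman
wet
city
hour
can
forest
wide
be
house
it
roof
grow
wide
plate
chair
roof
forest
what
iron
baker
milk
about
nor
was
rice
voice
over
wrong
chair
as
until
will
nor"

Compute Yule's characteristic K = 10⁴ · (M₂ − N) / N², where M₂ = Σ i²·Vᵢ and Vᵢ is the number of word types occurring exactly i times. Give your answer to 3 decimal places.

144.628

Frequencies: wide:4, roof:3, forest:3, chair:2, nor:2, we:1, drink:1, and:1, cry:1, carefully:1, quick:1, sit:1, woman:1, wet:1, city:1, hour:1, can:1, be:1, house:1, it:1, … (15 more, each freq 1)
N = 44. Frequency spectrum: V_1=30, V_2=2, V_3=2, V_4=1
M₂ = 1²·30 + 2²·2 + 3²·2 + 4²·1 = 72
K = 10000 × (72 − 44) / 44² = 144.628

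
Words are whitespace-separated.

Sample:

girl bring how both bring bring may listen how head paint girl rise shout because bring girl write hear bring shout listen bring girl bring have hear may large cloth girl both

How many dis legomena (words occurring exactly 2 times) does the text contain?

Frequencies: bring:7, girl:5, how:2, both:2, may:2, listen:2, shout:2, hear:2, head:1, paint:1, rise:1, because:1, write:1, have:1, large:1, cloth:1
Words with frequency 2: both, hear, how, listen, may, shout

6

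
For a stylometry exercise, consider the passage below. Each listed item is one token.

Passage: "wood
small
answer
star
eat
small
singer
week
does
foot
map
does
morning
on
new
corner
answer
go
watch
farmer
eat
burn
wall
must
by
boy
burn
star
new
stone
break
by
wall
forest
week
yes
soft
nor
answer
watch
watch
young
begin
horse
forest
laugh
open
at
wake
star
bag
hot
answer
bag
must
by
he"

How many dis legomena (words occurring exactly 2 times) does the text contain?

Frequencies: answer:4, star:3, watch:3, by:3, small:2, eat:2, week:2, does:2, new:2, burn:2, wall:2, must:2, forest:2, bag:2, wood:1, singer:1, foot:1, map:1, morning:1, on:1, … (18 more, each freq 1)
Words with frequency 2: bag, burn, does, eat, forest, must, new, small, wall, week

10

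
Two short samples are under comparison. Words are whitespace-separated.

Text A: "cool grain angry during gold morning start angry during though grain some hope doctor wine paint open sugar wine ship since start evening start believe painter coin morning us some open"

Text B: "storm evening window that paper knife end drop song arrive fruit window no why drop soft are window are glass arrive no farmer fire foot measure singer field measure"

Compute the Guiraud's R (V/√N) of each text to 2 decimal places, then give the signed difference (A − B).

-0.14

A: V=22, N=31, R=3.95
B: V=22, N=29, R=4.09
Difference = 3.95 − 4.09 = -0.14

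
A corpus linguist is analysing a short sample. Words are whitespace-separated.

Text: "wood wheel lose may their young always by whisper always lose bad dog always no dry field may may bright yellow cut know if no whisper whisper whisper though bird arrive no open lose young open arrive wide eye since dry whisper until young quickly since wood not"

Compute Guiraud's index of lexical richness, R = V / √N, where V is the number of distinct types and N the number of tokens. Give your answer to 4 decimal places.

N = 48, V = 29.
√N = 6.928203
R = 29 / 6.928203 = 4.1858

4.1858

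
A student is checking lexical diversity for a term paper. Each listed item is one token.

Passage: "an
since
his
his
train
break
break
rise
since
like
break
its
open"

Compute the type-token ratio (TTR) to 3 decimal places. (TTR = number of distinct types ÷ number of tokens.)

N = 13 tokens, V = 9 types.
TTR = V / N = 9 / 13 = 0.692

0.692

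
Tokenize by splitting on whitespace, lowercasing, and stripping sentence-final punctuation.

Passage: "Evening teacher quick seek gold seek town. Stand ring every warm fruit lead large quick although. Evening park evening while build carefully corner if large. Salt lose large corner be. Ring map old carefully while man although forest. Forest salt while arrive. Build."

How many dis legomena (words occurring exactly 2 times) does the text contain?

9

Frequencies: evening:3, large:3, while:3, quick:2, seek:2, ring:2, although:2, build:2, carefully:2, corner:2, salt:2, forest:2, teacher:1, gold:1, town:1, stand:1, every:1, warm:1, fruit:1, lead:1, … (8 more, each freq 1)
Words with frequency 2: although, build, carefully, corner, forest, quick, ring, salt, seek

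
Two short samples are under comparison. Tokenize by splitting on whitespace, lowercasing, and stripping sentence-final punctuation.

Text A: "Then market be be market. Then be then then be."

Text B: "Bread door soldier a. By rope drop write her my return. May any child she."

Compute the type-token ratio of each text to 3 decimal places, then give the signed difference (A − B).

TTR(A) = 3/10 = 0.300
TTR(B) = 15/15 = 1.000
Difference = 0.300 − 1.000 = -0.700

-0.700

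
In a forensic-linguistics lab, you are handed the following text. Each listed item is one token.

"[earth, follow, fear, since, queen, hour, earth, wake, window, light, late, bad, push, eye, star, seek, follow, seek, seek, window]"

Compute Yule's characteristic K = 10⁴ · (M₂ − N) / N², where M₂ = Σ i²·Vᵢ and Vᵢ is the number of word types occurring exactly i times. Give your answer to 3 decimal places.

Frequencies: seek:3, earth:2, follow:2, window:2, fear:1, since:1, queen:1, hour:1, wake:1, light:1, late:1, bad:1, push:1, eye:1, star:1
N = 20. Frequency spectrum: V_1=11, V_2=3, V_3=1
M₂ = 1²·11 + 2²·3 + 3²·1 = 32
K = 10000 × (32 − 20) / 20² = 300.000

300.000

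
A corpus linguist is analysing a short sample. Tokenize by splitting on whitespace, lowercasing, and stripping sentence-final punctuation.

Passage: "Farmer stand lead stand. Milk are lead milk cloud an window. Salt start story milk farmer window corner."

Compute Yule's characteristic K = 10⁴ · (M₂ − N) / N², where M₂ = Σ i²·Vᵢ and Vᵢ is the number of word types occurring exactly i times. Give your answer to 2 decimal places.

432.10

Frequencies: milk:3, farmer:2, stand:2, lead:2, window:2, are:1, cloud:1, an:1, salt:1, start:1, story:1, corner:1
N = 18. Frequency spectrum: V_1=7, V_2=4, V_3=1
M₂ = 1²·7 + 2²·4 + 3²·1 = 32
K = 10000 × (32 − 18) / 18² = 432.10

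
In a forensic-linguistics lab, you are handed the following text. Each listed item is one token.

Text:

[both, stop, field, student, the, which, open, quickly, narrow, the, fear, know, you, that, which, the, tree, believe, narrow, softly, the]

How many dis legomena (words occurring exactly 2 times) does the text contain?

Frequencies: the:4, which:2, narrow:2, both:1, stop:1, field:1, student:1, open:1, quickly:1, fear:1, know:1, you:1, that:1, tree:1, believe:1, softly:1
Words with frequency 2: narrow, which

2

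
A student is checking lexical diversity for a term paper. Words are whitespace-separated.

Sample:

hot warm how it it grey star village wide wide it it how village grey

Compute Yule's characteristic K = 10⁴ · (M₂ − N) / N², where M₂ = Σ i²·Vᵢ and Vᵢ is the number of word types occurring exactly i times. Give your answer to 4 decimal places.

Frequencies: it:4, how:2, grey:2, village:2, wide:2, hot:1, warm:1, star:1
N = 15. Frequency spectrum: V_1=3, V_2=4, V_4=1
M₂ = 1²·3 + 2²·4 + 4²·1 = 35
K = 10000 × (35 − 15) / 15² = 888.8889

888.8889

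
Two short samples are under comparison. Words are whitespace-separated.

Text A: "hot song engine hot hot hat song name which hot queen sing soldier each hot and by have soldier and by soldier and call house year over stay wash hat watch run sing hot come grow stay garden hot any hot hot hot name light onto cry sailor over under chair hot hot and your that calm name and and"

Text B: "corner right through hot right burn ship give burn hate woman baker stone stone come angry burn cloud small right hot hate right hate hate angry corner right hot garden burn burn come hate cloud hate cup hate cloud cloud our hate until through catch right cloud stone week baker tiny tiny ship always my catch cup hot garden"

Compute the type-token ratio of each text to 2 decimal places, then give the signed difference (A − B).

0.16

TTR(A) = 34/60 = 0.57
TTR(B) = 24/59 = 0.41
Difference = 0.57 − 0.41 = 0.16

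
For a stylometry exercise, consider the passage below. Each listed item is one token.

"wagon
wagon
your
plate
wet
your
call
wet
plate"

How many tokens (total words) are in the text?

Tokens: wagon, wagon, your, plate, wet, your, call, wet, plate
N = 9

9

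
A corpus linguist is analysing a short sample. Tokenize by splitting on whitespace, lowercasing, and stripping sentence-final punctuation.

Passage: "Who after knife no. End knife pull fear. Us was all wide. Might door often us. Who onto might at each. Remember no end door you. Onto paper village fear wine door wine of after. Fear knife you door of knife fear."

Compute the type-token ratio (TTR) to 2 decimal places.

N = 42 tokens, V = 23 types.
TTR = V / N = 23 / 42 = 0.55

0.55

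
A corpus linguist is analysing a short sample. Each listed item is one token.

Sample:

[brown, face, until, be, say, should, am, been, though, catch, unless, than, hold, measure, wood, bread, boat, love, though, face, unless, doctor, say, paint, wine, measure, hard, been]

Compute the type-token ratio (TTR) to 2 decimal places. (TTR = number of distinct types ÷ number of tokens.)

0.79

N = 28 tokens, V = 22 types.
TTR = V / N = 22 / 28 = 0.79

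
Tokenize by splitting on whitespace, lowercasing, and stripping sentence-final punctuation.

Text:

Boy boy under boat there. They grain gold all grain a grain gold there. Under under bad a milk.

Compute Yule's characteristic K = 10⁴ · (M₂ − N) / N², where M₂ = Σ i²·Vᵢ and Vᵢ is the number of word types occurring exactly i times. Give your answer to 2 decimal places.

554.02

Frequencies: under:3, grain:3, boy:2, there:2, gold:2, a:2, boat:1, they:1, all:1, bad:1, milk:1
N = 19. Frequency spectrum: V_1=5, V_2=4, V_3=2
M₂ = 1²·5 + 2²·4 + 3²·2 = 39
K = 10000 × (39 − 19) / 19² = 554.02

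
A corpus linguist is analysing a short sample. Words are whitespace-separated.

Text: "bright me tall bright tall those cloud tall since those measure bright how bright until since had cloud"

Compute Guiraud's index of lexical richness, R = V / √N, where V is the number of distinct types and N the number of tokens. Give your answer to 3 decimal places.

N = 18, V = 10.
√N = 4.242641
R = 10 / 4.242641 = 2.357

2.357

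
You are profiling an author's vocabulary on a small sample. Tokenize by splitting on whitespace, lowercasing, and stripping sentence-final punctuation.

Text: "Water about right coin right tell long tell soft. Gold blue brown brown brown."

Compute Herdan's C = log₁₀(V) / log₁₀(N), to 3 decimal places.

N = 14, V = 10.
log₁₀(V) = 1.000000, log₁₀(N) = 1.146128
C = 1.000000 / 1.146128 = 0.873

0.873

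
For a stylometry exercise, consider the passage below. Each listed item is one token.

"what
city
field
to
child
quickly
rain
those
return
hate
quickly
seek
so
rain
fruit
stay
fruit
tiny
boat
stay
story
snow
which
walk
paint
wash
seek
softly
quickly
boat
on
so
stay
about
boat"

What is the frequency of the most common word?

Frequencies: quickly:3, stay:3, boat:3, rain:2, seek:2, so:2, fruit:2, what:1, city:1, field:1, to:1, child:1, those:1, return:1, hate:1, tiny:1, story:1, snow:1, which:1, walk:1, … (5 more, each freq 1)
Most common: 'quickly' with frequency 3.

3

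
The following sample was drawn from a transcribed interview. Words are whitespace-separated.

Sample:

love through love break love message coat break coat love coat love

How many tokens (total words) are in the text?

12

Tokens: love, through, love, break, love, message, coat, break, coat, love, coat, love
N = 12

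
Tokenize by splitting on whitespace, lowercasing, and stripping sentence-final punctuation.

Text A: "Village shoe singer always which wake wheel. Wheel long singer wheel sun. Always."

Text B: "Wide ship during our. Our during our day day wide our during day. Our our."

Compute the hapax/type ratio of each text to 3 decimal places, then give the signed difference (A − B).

A: hapax=6, V=9, ratio=0.667
B: hapax=1, V=5, ratio=0.200
Difference = 0.667 − 0.200 = 0.467

0.467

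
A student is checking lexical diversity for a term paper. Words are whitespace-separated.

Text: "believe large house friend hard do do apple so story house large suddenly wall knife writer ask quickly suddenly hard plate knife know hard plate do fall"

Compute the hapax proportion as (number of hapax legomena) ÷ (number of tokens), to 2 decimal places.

Frequencies: hard:3, do:3, large:2, house:2, suddenly:2, knife:2, plate:2, believe:1, friend:1, apple:1, so:1, story:1, wall:1, writer:1, ask:1, quickly:1, know:1, fall:1
Hapax count = 11; token count = 27.
Ratio = 11 / 27 = 0.41

0.41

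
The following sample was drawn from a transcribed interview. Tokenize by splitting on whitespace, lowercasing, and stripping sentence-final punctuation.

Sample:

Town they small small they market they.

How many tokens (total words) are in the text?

7

Tokens: town, they, small, small, they, market, they
N = 7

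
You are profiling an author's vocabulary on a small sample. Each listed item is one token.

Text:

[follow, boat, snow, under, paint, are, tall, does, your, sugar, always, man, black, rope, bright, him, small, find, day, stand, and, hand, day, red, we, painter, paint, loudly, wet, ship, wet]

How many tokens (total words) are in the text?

Tokens: follow, boat, snow, under, paint, are, tall, does, your, sugar, always, man, black, rope, bright, him, small, find, day, stand, and, hand, day, red, we, painter, paint, loudly, wet, ship, wet
N = 31

31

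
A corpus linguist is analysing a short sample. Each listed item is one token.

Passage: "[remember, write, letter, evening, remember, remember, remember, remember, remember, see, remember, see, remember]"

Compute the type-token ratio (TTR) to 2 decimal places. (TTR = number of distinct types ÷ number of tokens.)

0.38

N = 13 tokens, V = 5 types.
TTR = V / N = 5 / 13 = 0.38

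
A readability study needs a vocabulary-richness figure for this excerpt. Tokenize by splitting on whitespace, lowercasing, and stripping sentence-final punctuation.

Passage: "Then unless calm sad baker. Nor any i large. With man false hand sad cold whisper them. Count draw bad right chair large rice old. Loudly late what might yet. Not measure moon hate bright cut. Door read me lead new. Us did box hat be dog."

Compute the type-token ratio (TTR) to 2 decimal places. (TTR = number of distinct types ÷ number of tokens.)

N = 47 tokens, V = 45 types.
TTR = V / N = 45 / 47 = 0.96

0.96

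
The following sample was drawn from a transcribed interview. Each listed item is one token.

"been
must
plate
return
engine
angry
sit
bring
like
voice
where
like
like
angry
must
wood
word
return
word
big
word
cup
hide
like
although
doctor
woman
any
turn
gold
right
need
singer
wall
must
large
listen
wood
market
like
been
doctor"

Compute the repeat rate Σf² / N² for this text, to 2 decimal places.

0.05

Frequencies: like:5, must:3, word:3, been:2, return:2, angry:2, wood:2, doctor:2, plate:1, engine:1, sit:1, bring:1, voice:1, where:1, big:1, cup:1, hide:1, although:1, woman:1, any:1, … (9 more, each freq 1)
Σf² = 84; N² = 1764
Repeat rate = 84 / 1764 = 0.05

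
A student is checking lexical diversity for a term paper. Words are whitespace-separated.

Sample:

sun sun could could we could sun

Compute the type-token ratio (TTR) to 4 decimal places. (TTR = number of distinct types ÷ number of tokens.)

0.4286

N = 7 tokens, V = 3 types.
TTR = V / N = 3 / 7 = 0.4286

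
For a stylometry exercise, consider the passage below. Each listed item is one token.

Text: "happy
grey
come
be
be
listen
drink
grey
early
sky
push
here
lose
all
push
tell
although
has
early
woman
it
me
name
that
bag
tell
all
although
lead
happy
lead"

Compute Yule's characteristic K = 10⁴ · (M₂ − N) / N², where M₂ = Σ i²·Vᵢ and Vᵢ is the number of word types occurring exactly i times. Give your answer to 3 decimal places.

Frequencies: happy:2, grey:2, be:2, early:2, push:2, all:2, tell:2, although:2, lead:2, come:1, listen:1, drink:1, sky:1, here:1, lose:1, has:1, woman:1, it:1, me:1, name:1, … (2 more, each freq 1)
N = 31. Frequency spectrum: V_1=13, V_2=9
M₂ = 1²·13 + 2²·9 = 49
K = 10000 × (49 − 31) / 31² = 187.305

187.305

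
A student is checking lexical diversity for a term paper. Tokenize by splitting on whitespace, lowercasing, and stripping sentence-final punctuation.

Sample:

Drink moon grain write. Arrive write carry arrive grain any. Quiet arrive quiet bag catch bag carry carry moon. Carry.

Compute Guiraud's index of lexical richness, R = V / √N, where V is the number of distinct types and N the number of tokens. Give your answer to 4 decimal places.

2.2361

N = 20, V = 10.
√N = 4.472136
R = 10 / 4.472136 = 2.2361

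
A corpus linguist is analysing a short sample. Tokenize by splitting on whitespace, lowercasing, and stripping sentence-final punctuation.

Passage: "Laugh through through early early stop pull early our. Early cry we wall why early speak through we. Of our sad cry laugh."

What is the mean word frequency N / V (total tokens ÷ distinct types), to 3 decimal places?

1.769

N = 23 tokens, V = 13 types.
Mean frequency = N / V = 23 / 13 = 1.769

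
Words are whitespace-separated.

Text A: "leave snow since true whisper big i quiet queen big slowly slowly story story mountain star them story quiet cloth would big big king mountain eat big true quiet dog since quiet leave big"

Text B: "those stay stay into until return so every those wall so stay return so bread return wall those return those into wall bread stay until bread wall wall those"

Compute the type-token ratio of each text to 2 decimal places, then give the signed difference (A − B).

0.25

TTR(A) = 19/34 = 0.56
TTR(B) = 9/29 = 0.31
Difference = 0.56 − 0.31 = 0.25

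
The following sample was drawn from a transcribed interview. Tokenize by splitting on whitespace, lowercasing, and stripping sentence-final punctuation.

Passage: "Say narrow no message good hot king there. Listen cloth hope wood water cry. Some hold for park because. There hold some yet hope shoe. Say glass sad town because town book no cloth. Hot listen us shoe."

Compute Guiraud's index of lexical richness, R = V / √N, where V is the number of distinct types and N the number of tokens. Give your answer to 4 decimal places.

4.2178

N = 38, V = 26.
√N = 6.164414
R = 26 / 6.164414 = 4.2178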